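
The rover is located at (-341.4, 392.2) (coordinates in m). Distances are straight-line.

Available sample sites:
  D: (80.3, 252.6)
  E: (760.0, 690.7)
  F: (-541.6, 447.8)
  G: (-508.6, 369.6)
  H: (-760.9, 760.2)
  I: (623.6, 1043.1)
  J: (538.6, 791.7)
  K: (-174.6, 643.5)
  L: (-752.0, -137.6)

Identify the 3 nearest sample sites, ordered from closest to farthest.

Distances from (-341.4, 392.2):
D: 444.2 m
E: 1141.1 m
F: 207.8 m
G: 168.7 m
H: 558.0 m
I: 1164.0 m
J: 966.4 m
K: 301.6 m
L: 670.3 m
Sorted: G (168.7 m) < F (207.8 m) < K (301.6 m) < D (444.2 m) < H (558.0 m) < …

G, F, K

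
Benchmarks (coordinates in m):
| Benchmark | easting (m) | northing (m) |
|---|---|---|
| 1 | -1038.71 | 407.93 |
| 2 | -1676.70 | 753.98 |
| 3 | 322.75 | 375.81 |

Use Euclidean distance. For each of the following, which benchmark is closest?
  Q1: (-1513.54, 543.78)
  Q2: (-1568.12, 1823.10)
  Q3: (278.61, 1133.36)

Q1 at (-1513.54, 543.78):
  1: √((474.83)² + (-135.85)²) = √(225463.5289 + 18455.2225) = 493.88 m
  2: √((-163.16)² + (210.20)²) = √(26621.1856 + 44184.0400) = 266.09 m
  3: √((1836.29)² + (-167.97)²) = √(3371960.9641 + 28213.9209) = 1843.96 m
  → nearest: 2 (266.09 m)
Q2 at (-1568.12, 1823.10):
  1: √((529.41)² + (-1415.17)²) = √(280274.9481 + 2002706.1289) = 1510.95 m
  2: √((-108.58)² + (-1069.12)²) = √(11789.6164 + 1143017.5744) = 1074.62 m
  3: √((1890.87)² + (-1447.29)²) = √(3575389.3569 + 2094648.3441) = 2381.18 m
  → nearest: 2 (1074.62 m)
Q3 at (278.61, 1133.36):
  1: √((-1317.32)² + (-725.43)²) = √(1735331.9824 + 526248.6849) = 1503.86 m
  2: √((-1955.31)² + (-379.38)²) = √(3823237.1961 + 143929.1844) = 1991.77 m
  3: √((44.14)² + (-757.55)²) = √(1948.3396 + 573882.0025) = 758.83 m
  → nearest: 3 (758.83 m)

Q1→2; Q2→2; Q3→3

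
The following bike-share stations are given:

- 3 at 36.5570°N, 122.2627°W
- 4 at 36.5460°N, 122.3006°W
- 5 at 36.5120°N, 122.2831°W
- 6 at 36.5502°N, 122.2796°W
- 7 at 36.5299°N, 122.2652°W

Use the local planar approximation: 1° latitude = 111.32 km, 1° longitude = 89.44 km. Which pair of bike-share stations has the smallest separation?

Pairwise distances:
3–4: √((-0.0110·111.32)² + (-0.0379·89.44)²) = √(1.499449 + 11.490581) = 3.6042 km
3–5: √((-0.0450·111.32)² + (-0.0204·89.44)²) = √(25.094088 + 3.329078) = 5.3313 km
3–6: √((-0.0068·111.32)² + (-0.0169·89.44)²) = √(0.573013 + 2.284741) = 1.6905 km
3–7: √((-0.0271·111.32)² + (-0.0025·89.44)²) = √(9.100913 + 0.049997) = 3.0250 km
4–5: √((-0.0340·111.32)² + (0.0175·89.44)²) = √(14.325317 + 2.449851) = 4.0957 km
4–6: √((0.0042·111.32)² + (0.0210·89.44)²) = √(0.218597 + 3.527785) = 1.9356 km
4–7: √((-0.0161·111.32)² + (0.0354·89.44)²) = √(3.212167 + 10.024670) = 3.6382 km
5–6: √((0.0382·111.32)² + (0.0035·89.44)²) = √(18.083110 + 0.097994) = 4.2639 km
5–7: √((0.0179·111.32)² + (0.0179·89.44)²) = √(3.970566 + 2.563124) = 2.5561 km
6–7: √((-0.0203·111.32)² + (0.0144·89.44)²) = √(5.106678 + 1.658779) = 2.6010 km
Closest pair: 3–6 at 1.6905 km.

3 and 6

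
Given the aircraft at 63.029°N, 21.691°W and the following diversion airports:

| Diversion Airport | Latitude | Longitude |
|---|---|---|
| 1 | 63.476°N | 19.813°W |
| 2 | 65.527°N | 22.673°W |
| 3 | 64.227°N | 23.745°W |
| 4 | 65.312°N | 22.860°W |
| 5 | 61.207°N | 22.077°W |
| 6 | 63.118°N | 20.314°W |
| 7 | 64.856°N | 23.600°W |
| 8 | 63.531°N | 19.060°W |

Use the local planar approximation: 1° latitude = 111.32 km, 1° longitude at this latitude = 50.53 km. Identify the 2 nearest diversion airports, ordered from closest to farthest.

6, 1

Distances from 63.029°N, 21.691°W:
1: √((0.447·111.32)² + (1.878·50.53)²) = √(2476.06158 + 9005.12555) = 107.150 km
2: √((2.498·111.32)² + (-0.982·50.53)²) = √(77327.01814 + 2462.19005) = 282.470 km
3: √((1.198·111.32)² + (-2.054·50.53)²) = √(17785.25234 + 10772.07764) = 168.989 km
4: √((2.283·111.32)² + (-1.169·50.53)²) = √(64588.94909 + 3489.21410) = 260.918 km
5: √((-1.822·111.32)² + (-0.386·50.53)²) = √(41137.99685 + 380.42864) = 203.761 km
6: √((0.089·111.32)² + (1.377·50.53)²) = √(98.15816 + 4841.34996) = 70.282 km
7: √((1.827·111.32)² + (-1.909·50.53)²) = √(41364.09149 + 9304.87307) = 225.098 km
8: √((0.502·111.32)² + (2.631·50.53)²) = √(3122.86945 + 17674.22147) = 144.212 km
Sorted: 6 (70.282 km) < 1 (107.150 km) < 8 (144.212 km) < 3 (168.989 km) < …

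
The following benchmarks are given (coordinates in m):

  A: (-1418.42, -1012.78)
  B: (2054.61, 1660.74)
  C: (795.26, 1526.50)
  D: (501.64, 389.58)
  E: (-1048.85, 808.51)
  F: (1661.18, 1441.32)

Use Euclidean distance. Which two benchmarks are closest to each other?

B and F

Pairwise distances:
B–F: 450.48 m
C–F: 870.10 m
C–D: 1174.22 m
B–C: 1266.48 m
D–F: 1565.47 m
D–E: 1606.09 m
A–E: 1858.41 m
C–E: 1978.95 m
B–D: 2006.88 m
A–D: 2377.66 m
E–F: 2782.93 m
B–E: 3218.35 m
A–C: 3368.73 m
A–F: 3937.83 m
A–B: 4382.88 m
Closest pair: B–F at 450.48 m.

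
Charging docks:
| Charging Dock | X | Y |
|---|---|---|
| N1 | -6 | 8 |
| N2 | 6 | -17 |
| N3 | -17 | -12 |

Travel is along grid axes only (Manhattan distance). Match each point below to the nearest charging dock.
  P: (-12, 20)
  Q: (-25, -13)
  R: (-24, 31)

P at (-12, 20):
  N1: |6| + |-12| = 6 + 12 = 18
  N2: |18| + |-37| = 18 + 37 = 55
  N3: |-5| + |-32| = 5 + 32 = 37
  → nearest: N1 (18)
Q at (-25, -13):
  N1: |19| + |21| = 19 + 21 = 40
  N2: |31| + |-4| = 31 + 4 = 35
  N3: |8| + |1| = 8 + 1 = 9
  → nearest: N3 (9)
R at (-24, 31):
  N1: |18| + |-23| = 18 + 23 = 41
  N2: |30| + |-48| = 30 + 48 = 78
  N3: |7| + |-43| = 7 + 43 = 50
  → nearest: N1 (41)

P→N1; Q→N3; R→N1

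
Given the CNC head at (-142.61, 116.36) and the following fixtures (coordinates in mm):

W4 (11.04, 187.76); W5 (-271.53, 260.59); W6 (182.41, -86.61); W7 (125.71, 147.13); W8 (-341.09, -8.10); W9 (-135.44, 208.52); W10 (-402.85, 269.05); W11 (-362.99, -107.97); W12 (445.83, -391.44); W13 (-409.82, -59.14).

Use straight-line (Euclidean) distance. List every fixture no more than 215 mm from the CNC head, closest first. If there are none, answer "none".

Distances from (-142.61, 116.36):
W4: √((153.65)² + (71.40)²) = √(23608.3225 + 5097.9600) = 169.43 mm
W5: √((-128.92)² + (144.23)²) = √(16620.3664 + 20802.2929) = 193.45 mm
W6: √((325.02)² + (-202.97)²) = √(105638.0004 + 41196.8209) = 383.19 mm
W7: √((268.32)² + (30.77)²) = √(71995.6224 + 946.7929) = 270.08 mm
W8: √((-198.48)² + (-124.46)²) = √(39394.3104 + 15490.2916) = 234.27 mm
W9: √((7.17)² + (92.16)²) = √(51.4089 + 8493.4656) = 92.44 mm
W10: √((-260.24)² + (152.69)²) = √(67724.8576 + 23314.2361) = 301.73 mm
W11: √((-220.38)² + (-224.33)²) = √(48567.3444 + 50323.9489) = 314.47 mm
W12: √((588.44)² + (-507.80)²) = √(346261.6336 + 257860.8400) = 777.25 mm
W13: √((-267.21)² + (-175.50)²) = √(71401.1841 + 30800.2500) = 319.69 mm
Threshold 215 mm: W9 (92.44 mm), W4 (169.43 mm), W5 (193.45 mm) are within range.

W9, W4, W5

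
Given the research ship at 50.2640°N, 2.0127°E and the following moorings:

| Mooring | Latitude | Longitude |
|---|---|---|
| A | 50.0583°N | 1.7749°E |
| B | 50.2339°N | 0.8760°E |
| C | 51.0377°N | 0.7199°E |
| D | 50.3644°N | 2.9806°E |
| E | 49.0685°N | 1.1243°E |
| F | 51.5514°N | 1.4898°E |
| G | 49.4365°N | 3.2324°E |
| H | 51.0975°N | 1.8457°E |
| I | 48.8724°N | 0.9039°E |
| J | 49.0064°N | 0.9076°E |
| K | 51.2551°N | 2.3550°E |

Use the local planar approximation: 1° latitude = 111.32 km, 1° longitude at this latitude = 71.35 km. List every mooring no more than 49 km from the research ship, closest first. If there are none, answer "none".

A

Distances from 50.2640°N, 2.0127°E:
A: √((-0.2057·111.32)² + (-0.2378·71.35)²) = √(524.342401 + 287.880107) = 28.4995 km
B: √((-0.0301·111.32)² + (-1.1367·71.35)²) = √(11.227405 + 6577.785012) = 81.1727 km
C: √((0.7737·111.32)² + (-1.2928·71.35)²) = √(7418.081305 + 8508.453736) = 126.2004 km
D: √((0.1004·111.32)² + (0.9679·71.35)²) = √(124.914778 + 4769.237330) = 69.9582 km
E: √((-1.1955·111.32)² + (-0.8884·71.35)²) = √(17711.100859 + 4017.954872) = 147.4078 km
F: √((1.2874·111.32)² + (-0.5229·71.35)²) = √(20538.721448 + 1391.955138) = 148.0901 km
G: √((-0.8275·111.32)² + (1.2197·71.35)²) = √(8485.596959 + 7573.454185) = 126.7243 km
H: √((0.8335·111.32)² + (-0.1670·71.35)²) = √(8609.097050 + 141.977949) = 93.5472 km
I: √((-1.3916·111.32)² + (-1.1088·71.35)²) = √(23998.010304 + 6258.847782) = 173.9450 km
J: √((-1.2576·111.32)² + (-1.1051·71.35)²) = √(19598.888976 + 6217.146666) = 160.6737 km
K: √((0.9911·111.32)² + (0.3423·71.35)²) = √(12172.543847 + 596.488058) = 113.0001 km
Threshold 49 km: A (28.4995 km) is within range.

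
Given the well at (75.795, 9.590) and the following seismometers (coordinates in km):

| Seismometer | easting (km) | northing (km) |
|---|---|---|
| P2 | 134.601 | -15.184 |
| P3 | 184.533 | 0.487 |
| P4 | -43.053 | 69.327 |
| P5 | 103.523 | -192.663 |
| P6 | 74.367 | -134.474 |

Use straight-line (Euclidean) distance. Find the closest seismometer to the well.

P2

Distances from (75.795, 9.590):
P2: 63.811 km
P3: 109.118 km
P4: 133.016 km
P5: 204.145 km
P6: 144.071 km
Minimum: P2 at 63.811 km.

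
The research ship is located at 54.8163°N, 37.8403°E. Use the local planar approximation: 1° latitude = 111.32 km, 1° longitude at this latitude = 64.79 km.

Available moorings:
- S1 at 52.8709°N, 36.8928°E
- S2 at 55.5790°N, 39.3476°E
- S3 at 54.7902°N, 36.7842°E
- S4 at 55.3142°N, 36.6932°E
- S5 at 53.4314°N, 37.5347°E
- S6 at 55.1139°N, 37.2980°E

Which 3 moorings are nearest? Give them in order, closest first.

S6, S3, S4

Distances from 54.8163°N, 37.8403°E:
S1: 225.0947 km
S2: 129.4053 km
S3: 68.4864 km
S4: 92.7126 km
S5: 155.4333 km
S6: 48.2911 km
Sorted: S6 (48.2911 km) < S3 (68.4864 km) < S4 (92.7126 km) < S2 (129.4053 km) < S5 (155.4333 km) < …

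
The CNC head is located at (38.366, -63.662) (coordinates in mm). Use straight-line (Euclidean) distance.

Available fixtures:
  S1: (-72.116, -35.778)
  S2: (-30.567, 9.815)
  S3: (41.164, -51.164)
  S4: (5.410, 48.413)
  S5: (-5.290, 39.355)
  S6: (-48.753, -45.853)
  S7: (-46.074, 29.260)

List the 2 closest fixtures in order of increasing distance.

Distances from (38.366, -63.662):
S1: 113.946 mm
S2: 100.750 mm
S3: 12.807 mm
S4: 116.820 mm
S5: 111.885 mm
S6: 88.921 mm
S7: 125.557 mm
Sorted: S3 (12.807 mm) < S6 (88.921 mm) < S2 (100.750 mm) < S5 (111.885 mm) < …

S3, S6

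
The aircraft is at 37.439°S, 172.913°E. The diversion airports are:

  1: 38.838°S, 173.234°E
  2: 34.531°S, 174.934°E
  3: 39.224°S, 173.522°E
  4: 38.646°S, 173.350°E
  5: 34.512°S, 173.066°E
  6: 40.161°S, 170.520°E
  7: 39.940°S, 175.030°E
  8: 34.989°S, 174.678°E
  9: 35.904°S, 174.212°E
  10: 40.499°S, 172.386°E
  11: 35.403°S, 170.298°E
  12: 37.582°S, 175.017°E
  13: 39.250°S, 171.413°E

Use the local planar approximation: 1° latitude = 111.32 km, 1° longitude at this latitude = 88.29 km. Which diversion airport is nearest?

Distances from 37.439°S, 172.913°E:
1: √((-1.399·111.32)² + (0.321·88.29)²) = √(24253.91350 + 803.21738) = 158.294 km
2: √((2.908·111.32)² + (2.021·88.29)²) = √(104793.70609 + 31838.72447) = 369.638 km
3: √((-1.785·111.32)² + (0.609·88.29)²) = √(39484.15392 + 2891.06342) = 205.852 km
4: √((-1.207·111.32)² + (0.437·88.29)²) = √(18053.48026 + 1488.62705) = 139.793 km
5: √((2.927·111.32)² + (0.153·88.29)²) = √(106167.56096 + 182.47606) = 326.114 km
6: √((-2.722·111.32)² + (-2.393·88.29)²) = √(91816.90241 + 44638.38061) = 369.399 km
7: √((-2.501·111.32)² + (2.117·88.29)²) = √(77512.86310 + 34935.32193) = 335.333 km
8: √((2.450·111.32)² + (1.765·88.29)²) = √(74383.83476 + 24283.56547) = 314.114 km
9: √((1.535·111.32)² + (1.299·88.29)²) = √(29198.67573 + 13153.50020) = 205.796 km
10: √((-3.060·111.32)² + (-0.527·88.29)²) = √(116035.06458 + 2164.93202) = 343.802 km
11: √((2.036·111.32)² + (-2.615·88.29)²) = √(51369.09832 + 53304.81250) = 323.533 km
12: √((-0.143·111.32)² + (2.104·88.29)²) = √(253.40692 + 34507.58009) = 186.443 km
13: √((-1.811·111.32)² + (-1.500·88.29)²) = √(40642.76966 + 17539.02923) = 241.209 km
Minimum: 4 at 139.793 km.

4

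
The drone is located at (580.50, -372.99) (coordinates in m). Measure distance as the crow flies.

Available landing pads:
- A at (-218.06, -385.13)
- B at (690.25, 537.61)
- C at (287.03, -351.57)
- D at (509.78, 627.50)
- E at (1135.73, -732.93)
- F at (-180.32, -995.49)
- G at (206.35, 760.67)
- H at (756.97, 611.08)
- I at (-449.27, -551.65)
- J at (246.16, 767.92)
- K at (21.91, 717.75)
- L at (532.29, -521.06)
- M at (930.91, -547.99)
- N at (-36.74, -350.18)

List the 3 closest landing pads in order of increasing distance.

Distances from (580.50, -372.99):
A: √((-798.56)² + (-12.14)²) = √(637698.0736 + 147.3796) = 798.65 m
B: √((109.75)² + (910.60)²) = √(12045.0625 + 829192.3600) = 917.19 m
C: √((-293.47)² + (21.42)²) = √(86124.6409 + 458.8164) = 294.25 m
D: √((-70.72)² + (1000.49)²) = √(5001.3184 + 1000980.2401) = 1002.99 m
E: √((555.23)² + (-359.94)²) = √(308280.3529 + 129556.8036) = 661.69 m
F: √((-760.82)² + (-622.50)²) = √(578847.0724 + 387506.2500) = 983.03 m
G: √((-374.15)² + (1133.66)²) = √(139988.2225 + 1285184.9956) = 1193.81 m
H: √((176.47)² + (984.07)²) = √(31141.6609 + 968393.7649) = 999.77 m
I: √((-1029.77)² + (-178.66)²) = √(1060426.2529 + 31919.3956) = 1045.15 m
J: √((-334.34)² + (1140.91)²) = √(111783.2356 + 1301675.6281) = 1188.89 m
K: √((-558.59)² + (1090.74)²) = √(312022.7881 + 1189713.7476) = 1225.45 m
L: √((-48.21)² + (-148.07)²) = √(2324.2041 + 21924.7249) = 155.72 m
M: √((350.41)² + (-175.00)²) = √(122787.1681 + 30625.0000) = 391.68 m
N: √((-617.24)² + (22.81)²) = √(380985.2176 + 520.2961) = 617.66 m
Sorted: L (155.72 m) < C (294.25 m) < M (391.68 m) < N (617.66 m) < E (661.69 m) < …

L, C, M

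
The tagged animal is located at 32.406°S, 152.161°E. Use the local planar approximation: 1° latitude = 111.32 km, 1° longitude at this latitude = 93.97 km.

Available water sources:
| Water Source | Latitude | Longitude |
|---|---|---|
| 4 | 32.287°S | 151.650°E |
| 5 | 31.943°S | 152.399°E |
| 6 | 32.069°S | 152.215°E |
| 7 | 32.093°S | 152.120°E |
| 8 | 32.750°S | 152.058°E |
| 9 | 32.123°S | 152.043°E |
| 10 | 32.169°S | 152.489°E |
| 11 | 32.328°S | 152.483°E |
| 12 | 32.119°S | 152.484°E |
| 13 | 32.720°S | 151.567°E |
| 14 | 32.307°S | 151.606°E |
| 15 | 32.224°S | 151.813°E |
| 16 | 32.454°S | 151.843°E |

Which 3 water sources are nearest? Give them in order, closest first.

16, 11, 9

Distances from 32.406°S, 152.161°E:
4: 49.812 km
5: 56.184 km
6: 37.856 km
7: 35.056 km
8: 39.498 km
9: 33.398 km
10: 40.572 km
11: 31.480 km
12: 44.068 km
13: 65.860 km
14: 53.305 km
15: 38.469 km
16: 30.356 km
Sorted: 16 (30.356 km) < 11 (31.480 km) < 9 (33.398 km) < 7 (35.056 km) < 6 (37.856 km) < …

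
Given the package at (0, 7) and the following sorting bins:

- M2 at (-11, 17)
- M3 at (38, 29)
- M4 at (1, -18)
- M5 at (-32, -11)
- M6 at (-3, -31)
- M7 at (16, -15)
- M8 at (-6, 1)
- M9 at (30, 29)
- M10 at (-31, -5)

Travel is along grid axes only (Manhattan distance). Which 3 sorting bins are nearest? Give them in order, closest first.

M8, M2, M4

Distances from (0, 7):
M2: |-11| + |10| = 11 + 10 = 21
M3: |38| + |22| = 38 + 22 = 60
M4: |1| + |-25| = 1 + 25 = 26
M5: |-32| + |-18| = 32 + 18 = 50
M6: |-3| + |-38| = 3 + 38 = 41
M7: |16| + |-22| = 16 + 22 = 38
M8: |-6| + |-6| = 6 + 6 = 12
M9: |30| + |22| = 30 + 22 = 52
M10: |-31| + |-12| = 31 + 12 = 43
Sorted: M8 (12) < M2 (21) < M4 (26) < M7 (38) < M6 (41) < …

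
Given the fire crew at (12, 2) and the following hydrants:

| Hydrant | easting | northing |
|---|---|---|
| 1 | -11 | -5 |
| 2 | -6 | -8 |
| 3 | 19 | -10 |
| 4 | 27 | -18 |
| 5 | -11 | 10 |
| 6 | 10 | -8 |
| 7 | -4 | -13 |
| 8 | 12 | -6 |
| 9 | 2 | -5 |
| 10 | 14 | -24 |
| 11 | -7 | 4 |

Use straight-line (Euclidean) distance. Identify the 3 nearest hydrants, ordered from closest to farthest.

Distances from (12, 2):
1: 24.0
2: 20.6
3: 13.9
4: 25.0
5: 24.4
6: 10.2
7: 21.9
8: 8.0
9: 12.2
10: 26.1
11: 19.1
Sorted: 8 (8.0) < 6 (10.2) < 9 (12.2) < 3 (13.9) < 11 (19.1) < …

8, 6, 9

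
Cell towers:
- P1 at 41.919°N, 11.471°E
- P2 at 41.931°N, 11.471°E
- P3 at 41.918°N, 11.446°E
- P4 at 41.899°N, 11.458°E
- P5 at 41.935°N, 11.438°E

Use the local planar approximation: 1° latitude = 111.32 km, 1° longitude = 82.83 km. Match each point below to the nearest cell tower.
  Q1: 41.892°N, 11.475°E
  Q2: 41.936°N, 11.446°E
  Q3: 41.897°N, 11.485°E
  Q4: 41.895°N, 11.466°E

Q1 at 41.892°N, 11.475°E:
  P1: 3.024 km
  P2: 4.354 km
  P3: 3.761 km
  P4: 1.609 km
  P5: 5.684 km
  → nearest: P4 (1.609 km)
Q2 at 41.936°N, 11.446°E:
  P1: 2.805 km
  P2: 2.144 km
  P3: 2.004 km
  P4: 4.237 km
  P5: 0.672 km
  → nearest: P5 (0.672 km)
Q3 at 41.897°N, 11.485°E:
  P1: 2.710 km
  P2: 3.959 km
  P3: 3.988 km
  P4: 2.247 km
  P5: 5.749 km
  → nearest: P4 (2.247 km)
Q4 at 41.895°N, 11.466°E:
  P1: 2.704 km
  P2: 4.029 km
  P3: 3.050 km
  P4: 0.798 km
  P5: 5.021 km
  → nearest: P4 (0.798 km)

Q1→P4; Q2→P5; Q3→P4; Q4→P4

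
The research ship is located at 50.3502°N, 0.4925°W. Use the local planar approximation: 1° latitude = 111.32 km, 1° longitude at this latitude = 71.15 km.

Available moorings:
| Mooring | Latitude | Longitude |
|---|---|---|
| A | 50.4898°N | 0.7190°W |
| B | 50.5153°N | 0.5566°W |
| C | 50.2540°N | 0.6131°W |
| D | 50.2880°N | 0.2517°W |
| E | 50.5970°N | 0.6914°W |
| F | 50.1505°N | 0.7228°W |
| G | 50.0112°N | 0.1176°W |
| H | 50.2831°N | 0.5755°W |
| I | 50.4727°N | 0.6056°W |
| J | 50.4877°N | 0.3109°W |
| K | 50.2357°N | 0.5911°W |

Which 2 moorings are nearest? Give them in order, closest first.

Distances from 50.3502°N, 0.4925°W:
A: √((0.1396·111.32)² + (-0.2265·71.15)²) = √(241.500054 + 259.708534) = 22.3877 km
B: √((0.1651·111.32)² + (-0.0641·71.15)²) = √(337.785141 + 20.800121) = 18.9363 km
C: √((-0.0962·111.32)² + (-0.1206·71.15)²) = √(114.682338 + 73.628241) = 13.7226 km
D: √((-0.0622·111.32)² + (0.2408·71.15)²) = √(47.943216 + 293.536948) = 18.4792 km
E: √((0.2468·111.32)² + (-0.1989·71.15)²) = √(754.808368 + 200.271604) = 30.9044 km
F: √((-0.1997·111.32)² + (-0.2303·71.15)²) = √(494.199754 + 268.495916) = 27.6169 km
G: √((-0.3390·111.32)² + (0.3749·71.15)²) = √(1424.117397 + 711.509478) = 46.2128 km
H: √((-0.0671·111.32)² + (-0.0830·71.15)²) = √(55.794506 + 34.874340) = 9.5220 km
I: √((0.1225·111.32)² + (-0.1131·71.15)²) = √(185.959587 + 64.755255) = 15.8340 km
J: √((0.1375·111.32)² + (0.1816·71.15)²) = √(234.288942 + 166.948106) = 20.0309 km
K: √((-0.1145·111.32)² + (-0.0986·71.15)²) = √(162.464085 + 49.215697) = 14.5492 km
Sorted: H (9.5220 km) < C (13.7226 km) < K (14.5492 km) < I (15.8340 km) < …

H, C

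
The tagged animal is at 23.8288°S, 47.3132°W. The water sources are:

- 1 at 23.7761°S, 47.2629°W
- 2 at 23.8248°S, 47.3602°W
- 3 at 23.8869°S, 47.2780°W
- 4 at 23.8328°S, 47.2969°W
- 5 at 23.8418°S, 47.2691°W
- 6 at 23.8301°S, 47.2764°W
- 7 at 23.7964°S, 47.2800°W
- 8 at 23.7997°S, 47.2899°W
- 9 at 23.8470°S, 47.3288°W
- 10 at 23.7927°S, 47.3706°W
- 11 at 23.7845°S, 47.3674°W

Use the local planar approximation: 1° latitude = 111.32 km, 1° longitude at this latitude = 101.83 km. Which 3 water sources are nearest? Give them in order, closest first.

Distances from 23.8288°S, 47.3132°W:
1: √((0.0527·111.32)² + (0.0503·101.83)²) = √(34.416573 + 26.235386) = 7.7879 km
2: √((0.0040·111.32)² + (-0.0470·101.83)²) = √(0.198274 + 22.905892) = 4.8067 km
3: √((-0.0581·111.32)² + (0.0352·101.83)²) = √(41.831040 + 12.848038) = 7.3945 km
4: √((-0.0040·111.32)² + (0.0163·101.83)²) = √(0.198274 + 2.755032) = 1.7185 km
5: √((-0.0130·111.32)² + (0.0441·101.83)²) = √(2.094272 + 20.166413) = 4.7181 km
6: √((-0.0013·111.32)² + (0.0368·101.83)²) = √(0.020943 + 14.042587) = 3.7501 km
7: √((0.0324·111.32)² + (0.0332·101.83)²) = √(13.008775 + 11.429511) = 4.9435 km
8: √((0.0291·111.32)² + (0.0233·101.83)²) = √(10.493790 + 5.629416) = 4.0154 km
9: √((-0.0182·111.32)² + (-0.0156·101.83)²) = √(4.104773 + 2.523485) = 2.5745 km
10: √((0.0361·111.32)² + (-0.0574·101.83)²) = √(16.149564 + 34.164516) = 7.0932 km
11: √((0.0443·111.32)² + (-0.0542·101.83)²) = √(24.319456 + 30.461414) = 7.4014 km
Sorted: 4 (1.7185 km) < 9 (2.5745 km) < 6 (3.7501 km) < 8 (4.0154 km) < 5 (4.7181 km) < …

4, 9, 6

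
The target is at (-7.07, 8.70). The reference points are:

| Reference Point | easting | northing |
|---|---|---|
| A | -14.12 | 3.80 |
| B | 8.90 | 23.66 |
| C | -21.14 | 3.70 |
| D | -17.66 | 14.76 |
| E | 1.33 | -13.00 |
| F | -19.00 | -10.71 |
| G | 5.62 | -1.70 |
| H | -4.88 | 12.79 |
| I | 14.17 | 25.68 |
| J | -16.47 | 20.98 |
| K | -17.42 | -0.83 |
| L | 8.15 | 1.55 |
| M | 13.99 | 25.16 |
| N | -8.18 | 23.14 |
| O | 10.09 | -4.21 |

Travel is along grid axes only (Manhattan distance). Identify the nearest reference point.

Distances from (-7.07, 8.70):
A: 11.95
B: 30.93
C: 19.07
D: 16.65
E: 30.10
F: 31.34
G: 23.09
H: 6.28
I: 38.22
J: 21.68
K: 19.88
L: 22.37
M: 37.52
N: 15.55
O: 30.07
Minimum: H at 6.28.

H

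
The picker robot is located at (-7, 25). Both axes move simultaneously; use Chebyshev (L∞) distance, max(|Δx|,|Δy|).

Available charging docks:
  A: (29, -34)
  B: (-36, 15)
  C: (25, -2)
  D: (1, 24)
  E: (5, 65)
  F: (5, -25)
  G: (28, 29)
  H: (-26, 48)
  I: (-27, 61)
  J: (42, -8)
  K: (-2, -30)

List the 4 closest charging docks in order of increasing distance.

D, H, B, C

Distances from (-7, 25):
A: 59
B: 29
C: 32
D: 8
E: 40
F: 50
G: 35
H: 23
I: 36
J: 49
K: 55
Sorted: D (8) < H (23) < B (29) < C (32) < G (35) < I (36) < …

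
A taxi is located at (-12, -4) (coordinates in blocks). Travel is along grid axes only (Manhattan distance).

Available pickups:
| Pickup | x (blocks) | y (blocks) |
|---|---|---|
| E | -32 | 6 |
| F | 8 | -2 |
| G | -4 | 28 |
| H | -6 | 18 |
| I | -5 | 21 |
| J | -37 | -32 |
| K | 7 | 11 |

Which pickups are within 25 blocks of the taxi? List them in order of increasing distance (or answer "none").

F

Distances from (-12, -4):
E: |-20| + |10| = 20 + 10 = 30 blocks
F: |20| + |2| = 20 + 2 = 22 blocks
G: |8| + |32| = 8 + 32 = 40 blocks
H: |6| + |22| = 6 + 22 = 28 blocks
I: |7| + |25| = 7 + 25 = 32 blocks
J: |-25| + |-28| = 25 + 28 = 53 blocks
K: |19| + |15| = 19 + 15 = 34 blocks
Threshold 25 blocks: F (22 blocks) is within range.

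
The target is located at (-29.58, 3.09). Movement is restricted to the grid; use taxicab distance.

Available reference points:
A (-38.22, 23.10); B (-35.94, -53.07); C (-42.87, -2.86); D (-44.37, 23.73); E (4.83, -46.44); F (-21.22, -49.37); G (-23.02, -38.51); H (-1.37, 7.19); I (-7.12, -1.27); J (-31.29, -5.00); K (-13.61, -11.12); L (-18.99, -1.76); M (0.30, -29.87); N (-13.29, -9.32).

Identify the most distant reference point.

E

Distances from (-29.58, 3.09):
A: |-8.64| + |20.01| = 8.64 + 20.01 = 28.65
B: |-6.36| + |-56.16| = 6.36 + 56.16 = 62.52
C: |-13.29| + |-5.95| = 13.29 + 5.95 = 19.24
D: |-14.79| + |20.64| = 14.79 + 20.64 = 35.43
E: |34.41| + |-49.53| = 34.41 + 49.53 = 83.94
F: |8.36| + |-52.46| = 8.36 + 52.46 = 60.82
G: |6.56| + |-41.60| = 6.56 + 41.60 = 48.16
H: |28.21| + |4.10| = 28.21 + 4.10 = 32.31
I: |22.46| + |-4.36| = 22.46 + 4.36 = 26.82
J: |-1.71| + |-8.09| = 1.71 + 8.09 = 9.80
K: |15.97| + |-14.21| = 15.97 + 14.21 = 30.18
L: |10.59| + |-4.85| = 10.59 + 4.85 = 15.44
M: |29.88| + |-32.96| = 29.88 + 32.96 = 62.84
N: |16.29| + |-12.41| = 16.29 + 12.41 = 28.70
Maximum: E at 83.94.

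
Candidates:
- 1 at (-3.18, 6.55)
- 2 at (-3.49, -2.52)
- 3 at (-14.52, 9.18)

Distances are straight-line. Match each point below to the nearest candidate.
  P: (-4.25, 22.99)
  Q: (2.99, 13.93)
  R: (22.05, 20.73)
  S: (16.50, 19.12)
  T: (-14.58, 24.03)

P→1; Q→1; R→1; S→1; T→3

P at (-4.25, 22.99):
  1: √((1.07)² + (-16.44)²) = √(1.1449 + 270.2736) = 16.47
  2: √((0.76)² + (-25.51)²) = √(0.5776 + 650.7601) = 25.52
  3: √((-10.27)² + (-13.81)²) = √(105.4729 + 190.7161) = 17.21
  → nearest: 1 (16.47)
Q at (2.99, 13.93):
  1: √((-6.17)² + (-7.38)²) = √(38.0689 + 54.4644) = 9.62
  2: √((-6.48)² + (-16.45)²) = √(41.9904 + 270.6025) = 17.68
  3: √((-17.51)² + (-4.75)²) = √(306.6001 + 22.5625) = 18.14
  → nearest: 1 (9.62)
R at (22.05, 20.73):
  1: √((-25.23)² + (-14.18)²) = √(636.5529 + 201.0724) = 28.94
  2: √((-25.54)² + (-23.25)²) = √(652.2916 + 540.5625) = 34.54
  3: √((-36.57)² + (-11.55)²) = √(1337.3649 + 133.4025) = 38.35
  → nearest: 1 (28.94)
S at (16.50, 19.12):
  1: √((-19.68)² + (-12.57)²) = √(387.3024 + 158.0049) = 23.35
  2: √((-19.99)² + (-21.64)²) = √(399.6001 + 468.2896) = 29.46
  3: √((-31.02)² + (-9.94)²) = √(962.2404 + 98.8036) = 32.57
  → nearest: 1 (23.35)
T at (-14.58, 24.03):
  1: √((11.40)² + (-17.48)²) = √(129.9600 + 305.5504) = 20.87
  2: √((11.09)² + (-26.55)²) = √(122.9881 + 704.9025) = 28.77
  3: √((0.06)² + (-14.85)²) = √(0.0036 + 220.5225) = 14.85
  → nearest: 3 (14.85)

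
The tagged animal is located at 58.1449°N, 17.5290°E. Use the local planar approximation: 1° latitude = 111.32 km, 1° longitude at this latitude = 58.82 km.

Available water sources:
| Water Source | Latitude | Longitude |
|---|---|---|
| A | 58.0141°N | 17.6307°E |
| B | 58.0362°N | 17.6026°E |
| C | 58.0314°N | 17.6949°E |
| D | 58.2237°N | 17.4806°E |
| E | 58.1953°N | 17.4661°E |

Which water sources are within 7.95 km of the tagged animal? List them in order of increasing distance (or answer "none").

E

Distances from 58.1449°N, 17.5290°E:
A: √((-0.1308·111.32)² + (0.1017·58.82)²) = √(212.012703 + 35.784252) = 15.7416 km
B: √((-0.1087·111.32)² + (0.0736·58.82)²) = √(146.421713 + 18.741557) = 12.8516 km
C: √((-0.1135·111.32)² + (0.1659·58.82)²) = √(159.638676 + 95.223209) = 15.9644 km
D: √((0.0788·111.32)² + (-0.0484·58.82)²) = √(76.948265 + 8.104771) = 9.2224 km
E: √((0.0504·111.32)² + (-0.0629·58.82)²) = √(31.478024 + 13.688357) = 6.7206 km
Threshold 7.95 km: E (6.7206 km) is within range.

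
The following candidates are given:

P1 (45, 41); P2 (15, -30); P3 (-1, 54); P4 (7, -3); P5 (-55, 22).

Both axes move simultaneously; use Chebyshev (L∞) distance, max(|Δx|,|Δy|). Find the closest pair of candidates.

Pairwise distances:
P2–P4: 27
P1–P4: 44
P1–P3: 46
P3–P5: 54
P3–P4: 57
P4–P5: 62
P2–P5: 70
P1–P2: 71
P2–P3: 84
P1–P5: 100
Closest pair: P2–P4 at 27.

P2 and P4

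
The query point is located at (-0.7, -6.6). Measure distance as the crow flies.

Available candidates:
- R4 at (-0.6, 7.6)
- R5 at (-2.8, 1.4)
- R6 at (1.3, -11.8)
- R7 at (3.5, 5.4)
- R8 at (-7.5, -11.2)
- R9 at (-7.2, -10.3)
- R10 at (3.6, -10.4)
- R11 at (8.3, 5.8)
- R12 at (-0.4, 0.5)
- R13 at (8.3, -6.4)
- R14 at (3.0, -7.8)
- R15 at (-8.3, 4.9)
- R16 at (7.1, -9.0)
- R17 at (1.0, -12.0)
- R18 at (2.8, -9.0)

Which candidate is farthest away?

Distances from (-0.7, -6.6):
R4: 14.20
R5: 8.27
R6: 5.57
R7: 12.71
R8: 8.21
R9: 7.48
R10: 5.74
R11: 15.32
R12: 7.11
R13: 9.00
R14: 3.89
R15: 13.78
R16: 8.16
R17: 5.66
R18: 4.24
Maximum: R11 at 15.32.

R11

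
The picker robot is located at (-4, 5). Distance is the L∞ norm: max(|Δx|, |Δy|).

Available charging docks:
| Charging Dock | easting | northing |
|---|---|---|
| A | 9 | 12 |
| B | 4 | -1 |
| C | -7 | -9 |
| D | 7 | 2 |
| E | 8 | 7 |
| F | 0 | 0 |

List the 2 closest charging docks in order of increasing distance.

F, B

Distances from (-4, 5):
A: 13
B: 8
C: 14
D: 11
E: 12
F: 5
Sorted: F (5) < B (8) < D (11) < E (12) < …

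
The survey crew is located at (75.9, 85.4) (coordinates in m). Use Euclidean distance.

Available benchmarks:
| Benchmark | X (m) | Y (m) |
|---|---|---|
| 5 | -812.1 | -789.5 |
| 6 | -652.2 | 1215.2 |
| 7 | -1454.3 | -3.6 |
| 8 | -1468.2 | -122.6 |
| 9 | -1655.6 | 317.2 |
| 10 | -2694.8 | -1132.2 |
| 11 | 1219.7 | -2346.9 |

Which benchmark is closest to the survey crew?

5

Distances from (75.9, 85.4):
5: 1246.6 m
6: 1344.1 m
7: 1532.8 m
8: 1558.0 m
9: 1746.9 m
10: 3026.4 m
11: 2687.8 m
Minimum: 5 at 1246.6 m.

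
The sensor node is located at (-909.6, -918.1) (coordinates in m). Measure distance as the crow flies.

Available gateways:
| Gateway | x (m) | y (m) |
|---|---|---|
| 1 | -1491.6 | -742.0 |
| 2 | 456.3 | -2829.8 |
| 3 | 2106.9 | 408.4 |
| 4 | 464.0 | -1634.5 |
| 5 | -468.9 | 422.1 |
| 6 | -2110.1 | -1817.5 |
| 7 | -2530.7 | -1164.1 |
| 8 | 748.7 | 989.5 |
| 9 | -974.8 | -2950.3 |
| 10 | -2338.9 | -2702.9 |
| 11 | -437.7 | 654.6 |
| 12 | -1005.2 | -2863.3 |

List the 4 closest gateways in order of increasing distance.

1, 5, 6, 4

Distances from (-909.6, -918.1):
1: √((-582.0)² + (176.1)²) = √(338724.000 + 31011.210) = 608.1 m
2: √((1365.9)² + (-1911.7)²) = √(1865682.810 + 3654596.890) = 2349.5 m
3: √((3016.5)² + (1326.5)²) = √(9099272.250 + 1759602.250) = 3295.3 m
4: √((1373.6)² + (-716.4)²) = √(1886776.960 + 513228.960) = 1549.2 m
5: √((440.7)² + (1340.2)²) = √(194216.490 + 1796136.040) = 1410.8 m
6: √((-1200.5)² + (-899.4)²) = √(1441200.250 + 808920.360) = 1500.0 m
7: √((-1621.1)² + (-246.0)²) = √(2627965.210 + 60516.000) = 1639.7 m
8: √((1658.3)² + (1907.6)²) = √(2749958.890 + 3638937.760) = 2527.6 m
9: √((-65.2)² + (-2032.2)²) = √(4251.040 + 4129836.840) = 2033.2 m
10: √((-1429.3)² + (-1784.8)²) = √(2042898.490 + 3185511.040) = 2286.6 m
11: √((471.9)² + (1572.7)²) = √(222689.610 + 2473385.290) = 1642.0 m
12: √((-95.6)² + (-1945.2)²) = √(9139.360 + 3783803.040) = 1947.5 m
Sorted: 1 (608.1 m) < 5 (1410.8 m) < 6 (1500.0 m) < 4 (1549.2 m) < 7 (1639.7 m) < 11 (1642.0 m) < …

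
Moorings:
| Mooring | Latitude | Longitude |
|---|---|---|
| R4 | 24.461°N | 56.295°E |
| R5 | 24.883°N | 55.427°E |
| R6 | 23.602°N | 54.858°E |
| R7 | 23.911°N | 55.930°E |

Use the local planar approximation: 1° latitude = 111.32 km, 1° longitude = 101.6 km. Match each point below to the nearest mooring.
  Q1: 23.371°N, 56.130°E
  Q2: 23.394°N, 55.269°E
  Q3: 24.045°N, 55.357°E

Q1 at 23.371°N, 56.130°E:
  R4: √((1.090·111.32)² + (0.165·101.6)²) = √(14723.10439 + 281.03170) = 122.491 km
  R5: √((1.512·111.32)² + (-0.703·101.6)²) = √(28330.22199 + 5101.50206) = 182.843 km
  R6: √((0.231·111.32)² + (-1.272·101.6)²) = √(661.25711 + 16701.73692) = 131.769 km
  R7: √((0.540·111.32)² + (-0.200·101.6)²) = √(3613.54872 + 412.90240) = 63.454 km
  → nearest: R7 (63.454 km)
Q2 at 23.394°N, 55.269°E:
  R4: √((1.067·111.32)² + (1.026·101.6)²) = √(14108.31781 + 10866.31117) = 158.034 km
  R5: √((1.489·111.32)² + (0.158·101.6)²) = √(27474.87915 + 257.69239) = 166.531 km
  R6: √((0.208·111.32)² + (-0.411·101.6)²) = √(536.13365 + 1743.69716) = 47.748 km
  R7: √((0.517·111.32)² + (0.661·101.6)²) = √(3312.28335 + 4510.14324) = 88.444 km
  → nearest: R6 (47.748 km)
Q3 at 24.045°N, 55.357°E:
  R4: √((0.416·111.32)² + (0.938·101.6)²) = √(2144.53460 + 9082.24248) = 105.956 km
  R5: √((0.838·111.32)² + (0.070·101.6)²) = √(8702.30765 + 50.58054) = 93.557 km
  R6: √((-0.443·111.32)² + (-0.499·101.6)²) = √(2431.94555 + 2570.32776) = 70.727 km
  R7: √((-0.134·111.32)² + (0.573·101.6)²) = √(222.51331 + 3389.19580) = 60.097 km
  → nearest: R7 (60.097 km)

Q1→R7; Q2→R6; Q3→R7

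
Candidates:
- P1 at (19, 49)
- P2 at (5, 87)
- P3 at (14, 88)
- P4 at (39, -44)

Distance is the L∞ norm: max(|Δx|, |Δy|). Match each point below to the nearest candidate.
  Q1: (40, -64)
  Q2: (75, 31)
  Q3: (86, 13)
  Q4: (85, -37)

Q1→P4; Q2→P1; Q3→P4; Q4→P4

Q1 at (40, -64):
  P1: 113
  P2: 151
  P3: 152
  P4: 20
  → nearest: P4 (20)
Q2 at (75, 31):
  P1: 56
  P2: 70
  P3: 61
  P4: 75
  → nearest: P1 (56)
Q3 at (86, 13):
  P1: 67
  P2: 81
  P3: 75
  P4: 57
  → nearest: P4 (57)
Q4 at (85, -37):
  P1: 86
  P2: 124
  P3: 125
  P4: 46
  → nearest: P4 (46)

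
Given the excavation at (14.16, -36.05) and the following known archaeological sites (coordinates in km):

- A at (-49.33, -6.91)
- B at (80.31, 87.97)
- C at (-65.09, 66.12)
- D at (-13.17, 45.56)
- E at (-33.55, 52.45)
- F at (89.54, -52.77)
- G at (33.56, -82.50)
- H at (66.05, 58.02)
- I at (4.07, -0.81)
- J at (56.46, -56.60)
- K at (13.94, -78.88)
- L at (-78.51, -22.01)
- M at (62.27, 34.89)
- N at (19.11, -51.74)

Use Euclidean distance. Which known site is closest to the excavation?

Distances from (14.16, -36.05):
A: √((-63.49)² + (29.14)²) = √(4030.9801 + 849.1396) = 69.86 km
B: √((66.15)² + (124.02)²) = √(4375.8225 + 15380.9604) = 140.56 km
C: √((-79.25)² + (102.17)²) = √(6280.5625 + 10438.7089) = 129.30 km
D: √((-27.33)² + (81.61)²) = √(746.9289 + 6660.1921) = 86.06 km
E: √((-47.71)² + (88.50)²) = √(2276.2441 + 7832.2500) = 100.54 km
F: √((75.38)² + (-16.72)²) = √(5682.1444 + 279.5584) = 77.21 km
G: √((19.40)² + (-46.45)²) = √(376.3600 + 2157.6025) = 50.34 km
H: √((51.89)² + (94.07)²) = √(2692.5721 + 8849.1649) = 107.43 km
I: √((-10.09)² + (35.24)²) = √(101.8081 + 1241.8576) = 36.66 km
J: √((42.30)² + (-20.55)²) = √(1789.2900 + 422.3025) = 47.03 km
K: √((-0.22)² + (-42.83)²) = √(0.0484 + 1834.4089) = 42.83 km
L: √((-92.67)² + (14.04)²) = √(8587.7289 + 197.1216) = 93.73 km
M: √((48.11)² + (70.94)²) = √(2314.5721 + 5032.4836) = 85.71 km
N: √((4.95)² + (-15.69)²) = √(24.5025 + 246.1761) = 16.45 km
Minimum: N at 16.45 km.

N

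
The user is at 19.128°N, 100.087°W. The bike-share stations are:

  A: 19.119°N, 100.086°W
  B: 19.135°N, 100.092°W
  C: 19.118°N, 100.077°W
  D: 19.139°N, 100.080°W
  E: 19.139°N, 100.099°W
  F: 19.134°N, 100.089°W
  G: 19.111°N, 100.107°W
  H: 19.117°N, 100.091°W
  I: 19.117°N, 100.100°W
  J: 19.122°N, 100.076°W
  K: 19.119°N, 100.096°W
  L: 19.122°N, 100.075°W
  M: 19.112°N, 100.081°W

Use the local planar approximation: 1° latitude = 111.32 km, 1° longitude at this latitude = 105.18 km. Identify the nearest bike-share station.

Distances from 19.128°N, 100.087°W:
A: √((-0.009·111.32)² + (0.001·105.18)²) = √(1.00376 + 0.01106) = 1.007 km
B: √((0.007·111.32)² + (-0.005·105.18)²) = √(0.60721 + 0.27657) = 0.940 km
C: √((-0.010·111.32)² + (0.010·105.18)²) = √(1.23921 + 1.10628) = 1.532 km
D: √((0.011·111.32)² + (0.007·105.18)²) = √(1.49945 + 0.54208) = 1.429 km
E: √((0.011·111.32)² + (-0.012·105.18)²) = √(1.49945 + 1.59305) = 1.759 km
F: √((0.006·111.32)² + (-0.002·105.18)²) = √(0.44612 + 0.04425) = 0.700 km
G: √((-0.017·111.32)² + (-0.020·105.18)²) = √(3.58133 + 4.42513) = 2.830 km
H: √((-0.011·111.32)² + (-0.004·105.18)²) = √(1.49945 + 0.17701) = 1.295 km
I: √((-0.011·111.32)² + (-0.013·105.18)²) = √(1.49945 + 1.86962) = 1.836 km
J: √((-0.006·111.32)² + (0.011·105.18)²) = √(0.44612 + 1.33860) = 1.336 km
K: √((-0.009·111.32)² + (-0.009·105.18)²) = √(1.00376 + 0.89609) = 1.378 km
L: √((-0.006·111.32)² + (0.012·105.18)²) = √(0.44612 + 1.59305) = 1.428 km
M: √((-0.016·111.32)² + (0.006·105.18)²) = √(3.17239 + 0.39826) = 1.890 km
Minimum: F at 0.700 km.

F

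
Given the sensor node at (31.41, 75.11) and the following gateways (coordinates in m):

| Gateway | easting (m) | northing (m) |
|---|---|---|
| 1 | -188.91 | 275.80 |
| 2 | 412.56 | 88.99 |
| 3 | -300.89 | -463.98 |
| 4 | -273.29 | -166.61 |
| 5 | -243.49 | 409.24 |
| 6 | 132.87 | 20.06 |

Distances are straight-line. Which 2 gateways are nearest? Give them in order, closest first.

6, 1

Distances from (31.41, 75.11):
1: 298.02 m
2: 381.40 m
3: 633.28 m
4: 388.94 m
5: 432.68 m
6: 115.43 m
Sorted: 6 (115.43 m) < 1 (298.02 m) < 2 (381.40 m) < 4 (388.94 m) < …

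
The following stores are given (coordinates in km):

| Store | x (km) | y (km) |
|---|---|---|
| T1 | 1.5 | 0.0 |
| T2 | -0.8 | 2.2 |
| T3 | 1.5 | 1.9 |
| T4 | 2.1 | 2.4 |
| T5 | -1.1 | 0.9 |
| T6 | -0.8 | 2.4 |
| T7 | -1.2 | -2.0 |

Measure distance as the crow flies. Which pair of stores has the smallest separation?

T2 and T6

Pairwise distances:
T1–T2: 3.183 km
T1–T3: 1.900 km
T1–T4: 2.474 km
T1–T5: 2.751 km
T1–T6: 3.324 km
T1–T7: 3.360 km
T2–T3: 2.319 km
T2–T4: 2.907 km
T2–T5: 1.334 km
T2–T6: 0.200 km
T2–T7: 4.219 km
T3–T4: 0.781 km
T3–T5: 2.786 km
T3–T6: 2.354 km
T3–T7: 4.743 km
T4–T5: 3.534 km
T4–T6: 2.900 km
T4–T7: 5.500 km
T5–T6: 1.530 km
T5–T7: 2.902 km
T6–T7: 4.418 km
Closest pair: T2–T6 at 0.200 km.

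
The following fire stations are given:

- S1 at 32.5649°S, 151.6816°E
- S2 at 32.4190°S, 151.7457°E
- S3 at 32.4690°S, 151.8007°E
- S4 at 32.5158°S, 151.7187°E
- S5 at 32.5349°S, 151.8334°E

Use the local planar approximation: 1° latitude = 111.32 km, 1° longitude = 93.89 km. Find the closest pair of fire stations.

S1 and S4

Pairwise distances:
S1–S2: √((0.1459·111.32)² + (0.0641·93.89)²) = √(263.789181 + 36.220525) = 17.3208 km
S1–S3: √((0.0959·111.32)² + (0.1191·93.89)²) = √(113.968179 + 125.043811) = 15.4600 km
S1–S4: √((0.0491·111.32)² + (0.0371·93.89)²) = √(29.875101 + 12.133511) = 6.4814 km
S1–S5: √((0.0300·111.32)² + (0.1518·93.89)²) = √(11.152928 + 203.133813) = 14.6385 km
S2–S3: √((-0.0500·111.32)² + (0.0550·93.89)²) = √(30.980356 + 26.666380) = 7.5925 km
S2–S4: √((-0.0968·111.32)² + (-0.0270·93.89)²) = √(116.117348 + 6.426377) = 11.0699 km
S2–S5: √((-0.1159·111.32)² + (0.0877·93.89)²) = √(166.461294 + 67.801276) = 15.3056 km
S3–S4: √((-0.0468·111.32)² + (-0.0820·93.89)²) = √(27.141766 + 59.274293) = 9.2960 km
S3–S5: √((-0.0659·111.32)² + (0.0327·93.89)²) = √(53.816720 + 9.426146) = 7.9525 km
S4–S5: √((-0.0191·111.32)² + (0.1147·93.89)²) = √(4.520777 + 115.975302) = 10.9771 km
Closest pair: S1–S4 at 6.4814 km.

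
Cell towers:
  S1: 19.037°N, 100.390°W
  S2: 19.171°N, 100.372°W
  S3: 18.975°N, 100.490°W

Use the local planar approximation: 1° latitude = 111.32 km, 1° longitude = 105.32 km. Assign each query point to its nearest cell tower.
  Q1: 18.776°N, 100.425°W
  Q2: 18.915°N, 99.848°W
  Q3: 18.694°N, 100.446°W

Q1→S3; Q2→S1; Q3→S3

Q1 at 18.776°N, 100.425°W:
  S1: 29.287 km
  S2: 44.324 km
  S3: 23.186 km
  → nearest: S3 (23.186 km)
Q2 at 18.915°N, 99.848°W:
  S1: 58.677 km
  S2: 62.111 km
  S3: 67.945 km
  → nearest: S1 (58.677 km)
Q3 at 18.694°N, 100.446°W:
  S1: 38.636 km
  S2: 53.669 km
  S3: 31.622 km
  → nearest: S3 (31.622 km)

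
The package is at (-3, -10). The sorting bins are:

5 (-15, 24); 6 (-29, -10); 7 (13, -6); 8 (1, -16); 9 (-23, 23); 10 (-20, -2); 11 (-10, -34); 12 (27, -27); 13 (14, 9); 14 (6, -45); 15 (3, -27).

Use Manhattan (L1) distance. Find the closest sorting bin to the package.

8

Distances from (-3, -10):
5: |-12| + |34| = 12 + 34 = 46
6: |-26| + |0| = 26 + 0 = 26
7: |16| + |4| = 16 + 4 = 20
8: |4| + |-6| = 4 + 6 = 10
9: |-20| + |33| = 20 + 33 = 53
10: |-17| + |8| = 17 + 8 = 25
11: |-7| + |-24| = 7 + 24 = 31
12: |30| + |-17| = 30 + 17 = 47
13: |17| + |19| = 17 + 19 = 36
14: |9| + |-35| = 9 + 35 = 44
15: |6| + |-17| = 6 + 17 = 23
Minimum: 8 at 10.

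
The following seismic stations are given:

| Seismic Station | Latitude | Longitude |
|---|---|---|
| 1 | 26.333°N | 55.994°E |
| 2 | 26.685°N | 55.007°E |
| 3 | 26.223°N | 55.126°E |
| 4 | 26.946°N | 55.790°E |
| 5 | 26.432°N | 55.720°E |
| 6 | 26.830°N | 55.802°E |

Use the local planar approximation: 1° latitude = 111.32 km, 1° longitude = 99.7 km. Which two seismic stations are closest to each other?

4 and 6

Pairwise distances:
4–6: 12.968 km
1–5: 29.457 km
5–6: 45.053 km
2–3: 52.781 km
4–5: 57.643 km
1–6: 58.544 km
3–5: 63.628 km
1–4: 71.206 km
2–5: 76.462 km
2–6: 80.888 km
2–4: 83.297 km
1–3: 87.402 km
3–6: 95.437 km
3–4: 104.213 km
1–2: 105.919 km
Closest pair: 4–6 at 12.968 km.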